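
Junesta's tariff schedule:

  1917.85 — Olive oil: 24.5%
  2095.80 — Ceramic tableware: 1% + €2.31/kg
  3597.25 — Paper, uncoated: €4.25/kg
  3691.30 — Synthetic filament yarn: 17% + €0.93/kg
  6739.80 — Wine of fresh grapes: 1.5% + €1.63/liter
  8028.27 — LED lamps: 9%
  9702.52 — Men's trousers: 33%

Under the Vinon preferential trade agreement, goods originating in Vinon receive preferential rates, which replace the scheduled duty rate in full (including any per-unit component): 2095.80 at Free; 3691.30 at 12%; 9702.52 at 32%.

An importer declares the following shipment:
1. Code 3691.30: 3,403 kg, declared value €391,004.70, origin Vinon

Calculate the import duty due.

Line 1 (3691.30, Vinon, 3,403 kg, €391,004.70):
Base rate for 3691.30 is 17% + €0.93/kg.
Origin Vinon qualifies under the Junesta–Vinon agreement and 3691.30 is covered: preferential rate 12% applies instead.
Duty = €391,004.70 × 12% = €46,920.56.

€46,920.56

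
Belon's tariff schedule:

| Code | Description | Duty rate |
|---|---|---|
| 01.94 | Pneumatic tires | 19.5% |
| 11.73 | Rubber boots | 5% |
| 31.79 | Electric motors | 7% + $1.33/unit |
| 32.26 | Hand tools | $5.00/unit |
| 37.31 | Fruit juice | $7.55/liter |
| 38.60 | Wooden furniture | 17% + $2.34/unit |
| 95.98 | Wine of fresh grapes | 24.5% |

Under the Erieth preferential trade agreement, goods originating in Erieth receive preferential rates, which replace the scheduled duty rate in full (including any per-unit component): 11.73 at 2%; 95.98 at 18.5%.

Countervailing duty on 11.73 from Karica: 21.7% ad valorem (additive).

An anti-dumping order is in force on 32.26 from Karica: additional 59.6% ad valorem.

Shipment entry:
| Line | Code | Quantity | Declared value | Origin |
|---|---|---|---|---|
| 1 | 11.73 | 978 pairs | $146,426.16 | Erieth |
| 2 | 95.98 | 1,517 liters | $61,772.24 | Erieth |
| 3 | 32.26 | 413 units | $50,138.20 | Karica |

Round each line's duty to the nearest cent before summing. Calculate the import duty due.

Line 1 (11.73, Erieth, 978 pairs, $146,426.16):
Base rate for 11.73 is 5%.
Origin Erieth qualifies under the Belon–Erieth agreement and 11.73 is covered: preferential rate 2% applies instead.
The additional-duty order on 11.73 targets Karica, not Erieth; it does not apply.
Duty = $146,426.16 × 2% = $2,928.52.
Line 2 (95.98, Erieth, 1,517 liters, $61,772.24):
Base rate for 95.98 is 24.5%.
Origin Erieth qualifies under the Belon–Erieth agreement and 95.98 is covered: preferential rate 18.5% applies instead.
Duty = $61,772.24 × 18.5% = $11,427.86.
Line 3 (32.26, Karica, 413 units, $50,138.20):
Base rate for 32.26 is $5.00/unit.
Additional duty on 32.26 from Karica: +59.6% ad valorem. Applied ad valorem rate = 59.6%.
Duty = $50,138.20 × 59.6% + 413 × $5.00 = $31,947.37.
Total = $2,928.52 + $11,427.86 + $31,947.37 = $46,303.75.

$46,303.75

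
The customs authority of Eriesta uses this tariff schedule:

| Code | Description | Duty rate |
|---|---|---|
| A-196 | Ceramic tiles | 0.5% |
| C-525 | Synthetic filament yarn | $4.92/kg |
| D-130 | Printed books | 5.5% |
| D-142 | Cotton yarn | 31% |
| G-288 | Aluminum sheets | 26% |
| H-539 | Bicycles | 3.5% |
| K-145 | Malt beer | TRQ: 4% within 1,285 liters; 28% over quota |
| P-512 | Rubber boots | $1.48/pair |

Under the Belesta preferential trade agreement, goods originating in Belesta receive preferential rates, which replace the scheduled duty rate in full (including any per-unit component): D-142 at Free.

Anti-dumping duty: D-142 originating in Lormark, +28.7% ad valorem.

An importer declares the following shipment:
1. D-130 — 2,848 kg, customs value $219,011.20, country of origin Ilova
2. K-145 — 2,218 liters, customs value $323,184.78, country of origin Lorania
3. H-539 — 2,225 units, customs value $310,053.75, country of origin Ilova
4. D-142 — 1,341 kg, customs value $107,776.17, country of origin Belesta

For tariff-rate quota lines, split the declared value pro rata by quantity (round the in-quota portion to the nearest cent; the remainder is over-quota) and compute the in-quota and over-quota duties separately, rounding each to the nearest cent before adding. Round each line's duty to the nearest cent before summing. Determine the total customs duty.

$68,452.27

Line 1 (D-130, Ilova, 2,848 kg, $219,011.20):
Base rate for D-130 is 5.5%.
Duty = $219,011.20 × 5.5% = $12,045.62.
Line 2 (K-145, Lorania, 2,218 liters, $323,184.78):
Code K-145 is under a tariff-rate quota (threshold 1,285 liters). In-quota: 1,285 liters at 4%; over-quota: 933 liters at 28%.
Pro-rata value split: in-quota = $323,184.78 × 1,285/2,218 = $187,237.35; over-quota = $323,184.78 − $187,237.35 = $135,947.43.
In-quota duty = $187,237.35 × 4% = $7,489.49. Over-quota duty = $135,947.43 × 28% = $38,065.28.
Line duty = $7,489.49 + $38,065.28 = $45,554.77.
Line 3 (H-539, Ilova, 2,225 units, $310,053.75):
Base rate for H-539 is 3.5%.
Duty = $310,053.75 × 3.5% = $10,851.88.
Line 4 (D-142, Belesta, 1,341 kg, $107,776.17):
Base rate for D-142 is 31%.
Origin Belesta qualifies under the Eriesta–Belesta agreement and D-142 is covered: preferential rate Free applies instead.
The additional-duty order on D-142 targets Lormark, not Belesta; it does not apply.
Duty = $107,776.17 × 0% = $0.00.
Total = $12,045.62 + $45,554.77 + $10,851.88 + $0.00 = $68,452.27.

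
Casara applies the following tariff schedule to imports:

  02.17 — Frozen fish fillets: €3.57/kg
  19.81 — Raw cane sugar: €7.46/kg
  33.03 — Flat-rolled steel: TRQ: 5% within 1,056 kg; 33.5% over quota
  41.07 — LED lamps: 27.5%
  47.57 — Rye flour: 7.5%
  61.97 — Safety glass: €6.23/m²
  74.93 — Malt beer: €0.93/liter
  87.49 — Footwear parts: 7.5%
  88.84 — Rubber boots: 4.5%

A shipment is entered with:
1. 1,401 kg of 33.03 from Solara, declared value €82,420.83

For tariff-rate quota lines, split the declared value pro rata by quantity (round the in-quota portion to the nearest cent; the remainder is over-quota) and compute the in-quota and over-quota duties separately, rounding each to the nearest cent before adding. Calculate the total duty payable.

Line 1 (33.03, Solara, 1,401 kg, €82,420.83):
Code 33.03 is under a tariff-rate quota (threshold 1,056 kg). In-quota: 1,056 kg at 5%; over-quota: 345 kg at 33.5%.
Pro-rata value split: in-quota = €82,420.83 × 1,056/1,401 = €62,124.48; over-quota = €82,420.83 − €62,124.48 = €20,296.35.
In-quota duty = €62,124.48 × 5% = €3,106.22. Over-quota duty = €20,296.35 × 33.5% = €6,799.28.
Line duty = €3,106.22 + €6,799.28 = €9,905.50.

€9,905.50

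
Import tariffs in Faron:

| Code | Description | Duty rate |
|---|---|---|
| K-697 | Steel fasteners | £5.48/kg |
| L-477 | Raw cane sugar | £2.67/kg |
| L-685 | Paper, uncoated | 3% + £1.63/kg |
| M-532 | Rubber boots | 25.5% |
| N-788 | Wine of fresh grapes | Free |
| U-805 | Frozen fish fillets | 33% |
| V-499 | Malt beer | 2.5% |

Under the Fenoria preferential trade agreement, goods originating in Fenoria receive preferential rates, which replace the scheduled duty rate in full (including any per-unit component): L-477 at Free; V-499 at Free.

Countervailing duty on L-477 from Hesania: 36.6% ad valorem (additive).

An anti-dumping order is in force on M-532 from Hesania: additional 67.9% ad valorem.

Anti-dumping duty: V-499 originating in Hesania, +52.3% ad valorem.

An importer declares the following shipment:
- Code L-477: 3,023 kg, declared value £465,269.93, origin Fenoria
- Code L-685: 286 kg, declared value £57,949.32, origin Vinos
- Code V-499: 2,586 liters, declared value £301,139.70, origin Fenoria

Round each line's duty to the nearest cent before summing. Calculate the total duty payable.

Line 1 (L-477, Fenoria, 3,023 kg, £465,269.93):
Base rate for L-477 is £2.67/kg.
Origin Fenoria qualifies under the Faron–Fenoria agreement and L-477 is covered: preferential rate Free applies instead.
The additional-duty order on L-477 targets Hesania, not Fenoria; it does not apply.
Duty = £465,269.93 × 0% = £0.00.
Line 2 (L-685, Vinos, 286 kg, £57,949.32):
Base rate for L-685 is 3% + £1.63/kg.
Duty = £57,949.32 × 3% + 286 × £1.63 = £2,204.66.
Line 3 (V-499, Fenoria, 2,586 liters, £301,139.70):
Base rate for V-499 is 2.5%.
Origin Fenoria qualifies under the Faron–Fenoria agreement and V-499 is covered: preferential rate Free applies instead.
The additional-duty order on V-499 targets Hesania, not Fenoria; it does not apply.
Duty = £301,139.70 × 0% = £0.00.
Total = £0.00 + £2,204.66 + £0.00 = £2,204.66.

£2,204.66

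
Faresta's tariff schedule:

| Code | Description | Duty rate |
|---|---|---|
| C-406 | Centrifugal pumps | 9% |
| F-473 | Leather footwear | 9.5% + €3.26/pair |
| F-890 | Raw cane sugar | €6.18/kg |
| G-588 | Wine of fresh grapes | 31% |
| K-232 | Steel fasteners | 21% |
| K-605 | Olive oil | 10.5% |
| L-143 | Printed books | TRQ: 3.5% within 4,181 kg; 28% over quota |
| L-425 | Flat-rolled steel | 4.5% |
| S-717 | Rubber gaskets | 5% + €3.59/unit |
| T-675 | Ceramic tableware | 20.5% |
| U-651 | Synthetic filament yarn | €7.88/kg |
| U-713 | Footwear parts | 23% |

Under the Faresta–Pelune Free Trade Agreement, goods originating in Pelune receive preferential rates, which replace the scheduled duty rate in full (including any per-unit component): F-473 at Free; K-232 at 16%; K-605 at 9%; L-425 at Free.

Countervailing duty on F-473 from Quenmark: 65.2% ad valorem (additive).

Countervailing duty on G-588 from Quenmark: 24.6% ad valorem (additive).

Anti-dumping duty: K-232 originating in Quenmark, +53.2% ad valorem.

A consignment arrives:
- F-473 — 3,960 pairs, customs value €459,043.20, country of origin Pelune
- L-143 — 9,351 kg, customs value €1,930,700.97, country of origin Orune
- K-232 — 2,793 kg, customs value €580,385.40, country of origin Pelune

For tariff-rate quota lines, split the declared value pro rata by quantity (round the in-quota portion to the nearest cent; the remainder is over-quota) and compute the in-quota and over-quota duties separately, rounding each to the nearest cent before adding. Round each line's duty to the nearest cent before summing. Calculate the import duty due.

€421,961.42

Line 1 (F-473, Pelune, 3,960 pairs, €459,043.20):
Base rate for F-473 is 9.5% + €3.26/pair.
Origin Pelune qualifies under the Faresta–Pelune agreement and F-473 is covered: preferential rate Free applies instead.
The additional-duty order on F-473 targets Quenmark, not Pelune; it does not apply.
Duty = €459,043.20 × 0% = €0.00.
Line 2 (L-143, Orune, 9,351 kg, €1,930,700.97):
Code L-143 is under a tariff-rate quota (threshold 4,181 kg). In-quota: 4,181 kg at 3.5%; over-quota: 5,170 kg at 28%.
Pro-rata value split: in-quota = €1,930,700.97 × 4,181/9,351 = €863,251.07; over-quota = €1,930,700.97 − €863,251.07 = €1,067,449.90.
In-quota duty = €863,251.07 × 3.5% = €30,213.79. Over-quota duty = €1,067,449.90 × 28% = €298,885.97.
Line duty = €30,213.79 + €298,885.97 = €329,099.76.
Line 3 (K-232, Pelune, 2,793 kg, €580,385.40):
Base rate for K-232 is 21%.
Origin Pelune qualifies under the Faresta–Pelune agreement and K-232 is covered: preferential rate 16% applies instead.
The additional-duty order on K-232 targets Quenmark, not Pelune; it does not apply.
Duty = €580,385.40 × 16% = €92,861.66.
Total = €0.00 + €329,099.76 + €92,861.66 = €421,961.42.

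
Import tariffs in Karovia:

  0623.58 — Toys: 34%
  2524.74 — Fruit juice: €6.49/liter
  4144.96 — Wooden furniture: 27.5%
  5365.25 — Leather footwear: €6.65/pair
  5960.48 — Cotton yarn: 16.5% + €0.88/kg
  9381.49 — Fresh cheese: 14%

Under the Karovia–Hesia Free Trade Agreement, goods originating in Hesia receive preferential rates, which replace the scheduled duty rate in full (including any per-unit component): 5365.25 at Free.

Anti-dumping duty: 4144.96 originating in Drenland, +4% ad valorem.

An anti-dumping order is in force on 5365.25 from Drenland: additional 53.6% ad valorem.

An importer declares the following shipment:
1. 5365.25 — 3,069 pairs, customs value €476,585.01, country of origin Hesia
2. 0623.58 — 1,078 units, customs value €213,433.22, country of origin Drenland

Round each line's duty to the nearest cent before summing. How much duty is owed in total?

€72,567.29

Line 1 (5365.25, Hesia, 3,069 pairs, €476,585.01):
Base rate for 5365.25 is €6.65/pair.
Origin Hesia qualifies under the Karovia–Hesia agreement and 5365.25 is covered: preferential rate Free applies instead.
The additional-duty order on 5365.25 targets Drenland, not Hesia; it does not apply.
Duty = €476,585.01 × 0% = €0.00.
Line 2 (0623.58, Drenland, 1,078 units, €213,433.22):
Base rate for 0623.58 is 34%.
Duty = €213,433.22 × 34% = €72,567.29.
Total = €0.00 + €72,567.29 = €72,567.29.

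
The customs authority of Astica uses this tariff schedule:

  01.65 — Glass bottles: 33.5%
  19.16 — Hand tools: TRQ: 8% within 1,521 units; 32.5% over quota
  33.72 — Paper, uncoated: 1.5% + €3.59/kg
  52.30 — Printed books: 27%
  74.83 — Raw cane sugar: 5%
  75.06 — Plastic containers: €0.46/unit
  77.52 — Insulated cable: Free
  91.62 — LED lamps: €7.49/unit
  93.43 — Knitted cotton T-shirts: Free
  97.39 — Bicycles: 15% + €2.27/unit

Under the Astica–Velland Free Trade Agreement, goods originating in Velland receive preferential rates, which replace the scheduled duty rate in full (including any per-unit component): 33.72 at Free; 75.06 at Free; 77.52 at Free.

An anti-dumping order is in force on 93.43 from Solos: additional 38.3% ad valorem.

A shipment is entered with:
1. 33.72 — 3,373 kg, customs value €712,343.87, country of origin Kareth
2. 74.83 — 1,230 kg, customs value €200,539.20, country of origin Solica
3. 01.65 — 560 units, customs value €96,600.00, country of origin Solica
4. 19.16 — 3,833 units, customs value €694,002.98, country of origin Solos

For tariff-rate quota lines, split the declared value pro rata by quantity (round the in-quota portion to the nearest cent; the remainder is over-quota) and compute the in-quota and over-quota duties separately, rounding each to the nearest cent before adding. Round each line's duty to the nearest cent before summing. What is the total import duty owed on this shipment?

€223,262.05

Line 1 (33.72, Kareth, 3,373 kg, €712,343.87):
Base rate for 33.72 is 1.5% + €3.59/kg.
33.72 has an FTA preferential rate, but origin Kareth is not Velland; base rate stands.
Duty = €712,343.87 × 1.5% + 3,373 × €3.59 = €22,794.23.
Line 2 (74.83, Solica, 1,230 kg, €200,539.20):
Base rate for 74.83 is 5%.
Duty = €200,539.20 × 5% = €10,026.96.
Line 3 (01.65, Solica, 560 units, €96,600.00):
Base rate for 01.65 is 33.5%.
Duty = €96,600.00 × 33.5% = €32,361.00.
Line 4 (19.16, Solos, 3,833 units, €694,002.98):
Code 19.16 is under a tariff-rate quota (threshold 1,521 units). In-quota: 1,521 units at 8%; over-quota: 2,312 units at 32.5%.
Pro-rata value split: in-quota = €694,002.98 × 1,521/3,833 = €275,392.26; over-quota = €694,002.98 − €275,392.26 = €418,610.72.
In-quota duty = €275,392.26 × 8% = €22,031.38. Over-quota duty = €418,610.72 × 32.5% = €136,048.48.
Line duty = €22,031.38 + €136,048.48 = €158,079.86.
Total = €22,794.23 + €10,026.96 + €32,361.00 + €158,079.86 = €223,262.05.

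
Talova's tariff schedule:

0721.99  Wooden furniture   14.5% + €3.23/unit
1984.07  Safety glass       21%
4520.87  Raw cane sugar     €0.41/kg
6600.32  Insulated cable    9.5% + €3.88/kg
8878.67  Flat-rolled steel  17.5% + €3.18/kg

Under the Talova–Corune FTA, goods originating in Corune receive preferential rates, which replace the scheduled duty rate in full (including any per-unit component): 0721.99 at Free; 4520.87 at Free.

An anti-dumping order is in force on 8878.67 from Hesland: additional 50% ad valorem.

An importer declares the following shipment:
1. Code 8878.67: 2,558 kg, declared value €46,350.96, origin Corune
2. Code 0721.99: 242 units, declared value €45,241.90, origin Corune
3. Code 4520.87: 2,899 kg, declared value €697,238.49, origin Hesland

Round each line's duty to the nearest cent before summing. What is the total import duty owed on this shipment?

Line 1 (8878.67, Corune, 2,558 kg, €46,350.96):
Base rate for 8878.67 is 17.5% + €3.18/kg.
Origin Corune is the FTA partner but 8878.67 is not on the preference list; base rate stands.
The additional-duty order on 8878.67 targets Hesland, not Corune; it does not apply.
Duty = €46,350.96 × 17.5% + 2,558 × €3.18 = €16,245.86.
Line 2 (0721.99, Corune, 242 units, €45,241.90):
Base rate for 0721.99 is 14.5% + €3.23/unit.
Origin Corune qualifies under the Talova–Corune agreement and 0721.99 is covered: preferential rate Free applies instead.
Duty = €45,241.90 × 0% = €0.00.
Line 3 (4520.87, Hesland, 2,899 kg, €697,238.49):
Base rate for 4520.87 is €0.41/kg.
4520.87 has an FTA preferential rate, but origin Hesland is not Corune; base rate stands.
Duty = 2,899 × €0.41 = €1,188.59.
Total = €16,245.86 + €0.00 + €1,188.59 = €17,434.45.

€17,434.45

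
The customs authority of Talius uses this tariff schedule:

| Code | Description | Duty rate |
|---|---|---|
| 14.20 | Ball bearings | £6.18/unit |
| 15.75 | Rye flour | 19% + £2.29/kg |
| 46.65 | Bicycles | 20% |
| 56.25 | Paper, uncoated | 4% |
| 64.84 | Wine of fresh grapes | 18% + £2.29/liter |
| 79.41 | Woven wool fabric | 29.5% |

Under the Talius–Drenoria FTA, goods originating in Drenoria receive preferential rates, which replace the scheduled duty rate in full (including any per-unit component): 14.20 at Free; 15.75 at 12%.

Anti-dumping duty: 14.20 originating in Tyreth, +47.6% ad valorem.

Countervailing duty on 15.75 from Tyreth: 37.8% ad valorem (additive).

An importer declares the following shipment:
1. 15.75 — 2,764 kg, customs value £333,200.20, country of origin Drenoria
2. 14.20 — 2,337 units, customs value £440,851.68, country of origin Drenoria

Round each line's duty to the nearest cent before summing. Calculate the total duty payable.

£39,984.02

Line 1 (15.75, Drenoria, 2,764 kg, £333,200.20):
Base rate for 15.75 is 19% + £2.29/kg.
Origin Drenoria qualifies under the Talius–Drenoria agreement and 15.75 is covered: preferential rate 12% applies instead.
The additional-duty order on 15.75 targets Tyreth, not Drenoria; it does not apply.
Duty = £333,200.20 × 12% = £39,984.02.
Line 2 (14.20, Drenoria, 2,337 units, £440,851.68):
Base rate for 14.20 is £6.18/unit.
Origin Drenoria qualifies under the Talius–Drenoria agreement and 14.20 is covered: preferential rate Free applies instead.
The additional-duty order on 14.20 targets Tyreth, not Drenoria; it does not apply.
Duty = £440,851.68 × 0% = £0.00.
Total = £39,984.02 + £0.00 = £39,984.02.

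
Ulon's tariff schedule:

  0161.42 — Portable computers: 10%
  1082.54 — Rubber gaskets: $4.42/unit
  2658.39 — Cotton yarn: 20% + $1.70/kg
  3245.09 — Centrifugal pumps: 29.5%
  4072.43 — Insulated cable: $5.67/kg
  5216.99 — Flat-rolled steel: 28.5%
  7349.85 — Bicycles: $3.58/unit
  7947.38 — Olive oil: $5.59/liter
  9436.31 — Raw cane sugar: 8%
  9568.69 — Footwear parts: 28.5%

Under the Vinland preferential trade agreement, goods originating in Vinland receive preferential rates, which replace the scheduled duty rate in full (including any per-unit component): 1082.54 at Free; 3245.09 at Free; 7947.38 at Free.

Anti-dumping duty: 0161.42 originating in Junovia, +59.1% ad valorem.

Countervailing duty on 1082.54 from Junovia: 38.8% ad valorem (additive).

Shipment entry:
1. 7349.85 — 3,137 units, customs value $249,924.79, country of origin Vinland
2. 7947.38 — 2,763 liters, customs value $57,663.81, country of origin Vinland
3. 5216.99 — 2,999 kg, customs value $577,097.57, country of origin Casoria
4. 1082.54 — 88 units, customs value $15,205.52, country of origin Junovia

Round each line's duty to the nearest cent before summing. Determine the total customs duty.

Line 1 (7349.85, Vinland, 3,137 units, $249,924.79):
Base rate for 7349.85 is $3.58/unit.
Origin Vinland is the FTA partner but 7349.85 is not on the preference list; base rate stands.
Duty = 3,137 × $3.58 = $11,230.46.
Line 2 (7947.38, Vinland, 2,763 liters, $57,663.81):
Base rate for 7947.38 is $5.59/liter.
Origin Vinland qualifies under the Ulon–Vinland agreement and 7947.38 is covered: preferential rate Free applies instead.
Duty = $57,663.81 × 0% = $0.00.
Line 3 (5216.99, Casoria, 2,999 kg, $577,097.57):
Base rate for 5216.99 is 28.5%.
Duty = $577,097.57 × 28.5% = $164,472.81.
Line 4 (1082.54, Junovia, 88 units, $15,205.52):
Base rate for 1082.54 is $4.42/unit.
1082.54 has an FTA preferential rate, but origin Junovia is not Vinland; base rate stands.
Additional duty on 1082.54 from Junovia: +38.8% ad valorem. Applied ad valorem rate = 38.8%.
Duty = $15,205.52 × 38.8% + 88 × $4.42 = $6,288.70.
Total = $11,230.46 + $0.00 + $164,472.81 + $6,288.70 = $181,991.97.

$181,991.97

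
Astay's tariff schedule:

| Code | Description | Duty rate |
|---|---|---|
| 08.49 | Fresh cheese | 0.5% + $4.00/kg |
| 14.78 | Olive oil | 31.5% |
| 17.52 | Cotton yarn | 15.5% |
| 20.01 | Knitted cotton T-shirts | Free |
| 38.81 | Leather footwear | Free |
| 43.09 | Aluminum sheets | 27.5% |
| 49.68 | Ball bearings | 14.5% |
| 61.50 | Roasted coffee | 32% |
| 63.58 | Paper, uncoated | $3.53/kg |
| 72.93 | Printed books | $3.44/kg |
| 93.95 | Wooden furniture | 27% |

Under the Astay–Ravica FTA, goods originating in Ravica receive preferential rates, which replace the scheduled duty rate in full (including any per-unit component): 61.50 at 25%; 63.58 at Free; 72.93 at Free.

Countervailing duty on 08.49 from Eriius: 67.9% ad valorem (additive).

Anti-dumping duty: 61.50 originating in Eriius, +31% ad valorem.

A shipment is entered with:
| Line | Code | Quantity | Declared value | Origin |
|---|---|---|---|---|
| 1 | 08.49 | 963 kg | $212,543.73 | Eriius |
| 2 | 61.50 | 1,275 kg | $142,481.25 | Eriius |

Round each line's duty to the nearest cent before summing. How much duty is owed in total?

Line 1 (08.49, Eriius, 963 kg, $212,543.73):
Base rate for 08.49 is 0.5% + $4.00/kg.
Additional duty on 08.49 from Eriius: +67.9%. Applied ad valorem rate: 0.5% + 67.9% = 68.4%.
Duty = $212,543.73 × 68.4% + 963 × $4.00 = $149,231.91.
Line 2 (61.50, Eriius, 1,275 kg, $142,481.25):
Base rate for 61.50 is 32%.
61.50 has an FTA preferential rate, but origin Eriius is not Ravica; base rate stands.
Additional duty on 61.50 from Eriius: +31%. Applied ad valorem rate: 32% + 31% = 63%.
Duty = $142,481.25 × 63% = $89,763.19.
Total = $149,231.91 + $89,763.19 = $238,995.10.

$238,995.10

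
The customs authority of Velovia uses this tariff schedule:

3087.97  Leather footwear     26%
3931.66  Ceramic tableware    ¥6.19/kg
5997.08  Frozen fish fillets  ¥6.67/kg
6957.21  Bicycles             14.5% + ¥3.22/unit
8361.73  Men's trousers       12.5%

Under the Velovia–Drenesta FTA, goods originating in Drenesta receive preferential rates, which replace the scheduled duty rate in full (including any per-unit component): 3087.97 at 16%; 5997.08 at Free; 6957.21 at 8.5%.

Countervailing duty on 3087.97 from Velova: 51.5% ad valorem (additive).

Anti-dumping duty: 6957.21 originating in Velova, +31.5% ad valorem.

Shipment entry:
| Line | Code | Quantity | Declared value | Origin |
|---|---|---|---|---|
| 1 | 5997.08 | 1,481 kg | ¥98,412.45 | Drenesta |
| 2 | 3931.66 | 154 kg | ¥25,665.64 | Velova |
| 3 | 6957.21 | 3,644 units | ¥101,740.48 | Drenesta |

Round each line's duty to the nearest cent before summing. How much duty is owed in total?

¥9,601.20

Line 1 (5997.08, Drenesta, 1,481 kg, ¥98,412.45):
Base rate for 5997.08 is ¥6.67/kg.
Origin Drenesta qualifies under the Velovia–Drenesta agreement and 5997.08 is covered: preferential rate Free applies instead.
Duty = ¥98,412.45 × 0% = ¥0.00.
Line 2 (3931.66, Velova, 154 kg, ¥25,665.64):
Base rate for 3931.66 is ¥6.19/kg.
Duty = 154 × ¥6.19 = ¥953.26.
Line 3 (6957.21, Drenesta, 3,644 units, ¥101,740.48):
Base rate for 6957.21 is 14.5% + ¥3.22/unit.
Origin Drenesta qualifies under the Velovia–Drenesta agreement and 6957.21 is covered: preferential rate 8.5% applies instead.
The additional-duty order on 6957.21 targets Velova, not Drenesta; it does not apply.
Duty = ¥101,740.48 × 8.5% = ¥8,647.94.
Total = ¥0.00 + ¥953.26 + ¥8,647.94 = ¥9,601.20.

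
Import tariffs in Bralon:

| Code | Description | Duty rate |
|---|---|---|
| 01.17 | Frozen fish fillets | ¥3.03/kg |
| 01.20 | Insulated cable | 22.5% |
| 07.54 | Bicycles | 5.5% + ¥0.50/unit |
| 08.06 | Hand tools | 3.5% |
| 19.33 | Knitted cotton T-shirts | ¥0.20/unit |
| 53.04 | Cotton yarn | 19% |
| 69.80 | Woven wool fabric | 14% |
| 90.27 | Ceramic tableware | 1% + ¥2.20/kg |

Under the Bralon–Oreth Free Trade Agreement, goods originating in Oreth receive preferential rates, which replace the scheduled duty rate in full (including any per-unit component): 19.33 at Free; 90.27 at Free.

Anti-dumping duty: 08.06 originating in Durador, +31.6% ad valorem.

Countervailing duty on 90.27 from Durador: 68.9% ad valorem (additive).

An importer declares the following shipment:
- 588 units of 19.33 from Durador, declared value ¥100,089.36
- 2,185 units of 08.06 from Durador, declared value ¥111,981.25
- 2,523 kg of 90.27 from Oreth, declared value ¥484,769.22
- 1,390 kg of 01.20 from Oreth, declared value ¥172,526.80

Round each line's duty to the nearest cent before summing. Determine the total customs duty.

Line 1 (19.33, Durador, 588 units, ¥100,089.36):
Base rate for 19.33 is ¥0.20/unit.
19.33 has an FTA preferential rate, but origin Durador is not Oreth; base rate stands.
Duty = 588 × ¥0.20 = ¥117.60.
Line 2 (08.06, Durador, 2,185 units, ¥111,981.25):
Base rate for 08.06 is 3.5%.
Additional duty on 08.06 from Durador: +31.6%. Applied ad valorem rate: 3.5% + 31.6% = 35.1%.
Duty = ¥111,981.25 × 35.1% = ¥39,305.42.
Line 3 (90.27, Oreth, 2,523 kg, ¥484,769.22):
Base rate for 90.27 is 1% + ¥2.20/kg.
Origin Oreth qualifies under the Bralon–Oreth agreement and 90.27 is covered: preferential rate Free applies instead.
The additional-duty order on 90.27 targets Durador, not Oreth; it does not apply.
Duty = ¥484,769.22 × 0% = ¥0.00.
Line 4 (01.20, Oreth, 1,390 kg, ¥172,526.80):
Base rate for 01.20 is 22.5%.
Origin Oreth is the FTA partner but 01.20 is not on the preference list; base rate stands.
Duty = ¥172,526.80 × 22.5% = ¥38,818.53.
Total = ¥117.60 + ¥39,305.42 + ¥0.00 + ¥38,818.53 = ¥78,241.55.

¥78,241.55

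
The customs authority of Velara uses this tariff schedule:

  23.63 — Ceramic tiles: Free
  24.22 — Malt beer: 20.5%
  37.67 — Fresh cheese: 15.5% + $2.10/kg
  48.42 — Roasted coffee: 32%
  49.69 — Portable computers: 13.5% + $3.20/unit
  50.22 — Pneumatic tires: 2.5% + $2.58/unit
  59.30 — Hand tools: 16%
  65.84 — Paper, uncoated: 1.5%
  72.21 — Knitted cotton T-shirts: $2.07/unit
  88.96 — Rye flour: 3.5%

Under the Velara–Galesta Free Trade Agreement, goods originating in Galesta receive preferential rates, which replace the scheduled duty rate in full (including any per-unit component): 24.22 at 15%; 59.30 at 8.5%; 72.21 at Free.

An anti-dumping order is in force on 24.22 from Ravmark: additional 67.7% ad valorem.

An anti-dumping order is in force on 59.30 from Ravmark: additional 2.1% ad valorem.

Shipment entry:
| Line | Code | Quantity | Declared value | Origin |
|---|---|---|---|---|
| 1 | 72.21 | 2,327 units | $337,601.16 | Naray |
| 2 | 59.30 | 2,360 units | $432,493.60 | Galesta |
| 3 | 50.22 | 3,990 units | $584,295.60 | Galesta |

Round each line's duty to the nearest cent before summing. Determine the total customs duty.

$66,480.44

Line 1 (72.21, Naray, 2,327 units, $337,601.16):
Base rate for 72.21 is $2.07/unit.
72.21 has an FTA preferential rate, but origin Naray is not Galesta; base rate stands.
Duty = 2,327 × $2.07 = $4,816.89.
Line 2 (59.30, Galesta, 2,360 units, $432,493.60):
Base rate for 59.30 is 16%.
Origin Galesta qualifies under the Velara–Galesta agreement and 59.30 is covered: preferential rate 8.5% applies instead.
The additional-duty order on 59.30 targets Ravmark, not Galesta; it does not apply.
Duty = $432,493.60 × 8.5% = $36,761.96.
Line 3 (50.22, Galesta, 3,990 units, $584,295.60):
Base rate for 50.22 is 2.5% + $2.58/unit.
Origin Galesta is the FTA partner but 50.22 is not on the preference list; base rate stands.
Duty = $584,295.60 × 2.5% + 3,990 × $2.58 = $24,901.59.
Total = $4,816.89 + $36,761.96 + $24,901.59 = $66,480.44.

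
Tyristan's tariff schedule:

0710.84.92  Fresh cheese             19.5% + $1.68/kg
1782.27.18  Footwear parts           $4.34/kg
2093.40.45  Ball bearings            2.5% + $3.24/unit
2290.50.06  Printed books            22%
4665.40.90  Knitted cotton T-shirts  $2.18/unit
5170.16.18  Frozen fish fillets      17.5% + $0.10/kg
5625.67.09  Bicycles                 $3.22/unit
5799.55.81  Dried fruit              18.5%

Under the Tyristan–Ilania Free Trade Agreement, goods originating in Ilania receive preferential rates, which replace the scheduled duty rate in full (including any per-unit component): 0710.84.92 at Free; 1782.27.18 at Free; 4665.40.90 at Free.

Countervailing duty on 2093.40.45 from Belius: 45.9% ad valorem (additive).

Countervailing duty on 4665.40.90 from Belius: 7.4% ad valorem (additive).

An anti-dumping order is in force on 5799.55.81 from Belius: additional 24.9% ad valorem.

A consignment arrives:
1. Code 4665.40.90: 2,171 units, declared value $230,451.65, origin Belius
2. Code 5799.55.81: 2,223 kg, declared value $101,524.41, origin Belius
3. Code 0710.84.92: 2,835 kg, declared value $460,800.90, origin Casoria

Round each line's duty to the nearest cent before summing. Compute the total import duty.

$160,466.77

Line 1 (4665.40.90, Belius, 2,171 units, $230,451.65):
Base rate for 4665.40.90 is $2.18/unit.
4665.40.90 has an FTA preferential rate, but origin Belius is not Ilania; base rate stands.
Additional duty on 4665.40.90 from Belius: +7.4% ad valorem. Applied ad valorem rate = 7.4%.
Duty = $230,451.65 × 7.4% + 2,171 × $2.18 = $21,786.20.
Line 2 (5799.55.81, Belius, 2,223 kg, $101,524.41):
Base rate for 5799.55.81 is 18.5%.
Additional duty on 5799.55.81 from Belius: +24.9%. Applied ad valorem rate: 18.5% + 24.9% = 43.4%.
Duty = $101,524.41 × 43.4% = $44,061.59.
Line 3 (0710.84.92, Casoria, 2,835 kg, $460,800.90):
Base rate for 0710.84.92 is 19.5% + $1.68/kg.
0710.84.92 has an FTA preferential rate, but origin Casoria is not Ilania; base rate stands.
Duty = $460,800.90 × 19.5% + 2,835 × $1.68 = $94,618.98.
Total = $21,786.20 + $44,061.59 + $94,618.98 = $160,466.77.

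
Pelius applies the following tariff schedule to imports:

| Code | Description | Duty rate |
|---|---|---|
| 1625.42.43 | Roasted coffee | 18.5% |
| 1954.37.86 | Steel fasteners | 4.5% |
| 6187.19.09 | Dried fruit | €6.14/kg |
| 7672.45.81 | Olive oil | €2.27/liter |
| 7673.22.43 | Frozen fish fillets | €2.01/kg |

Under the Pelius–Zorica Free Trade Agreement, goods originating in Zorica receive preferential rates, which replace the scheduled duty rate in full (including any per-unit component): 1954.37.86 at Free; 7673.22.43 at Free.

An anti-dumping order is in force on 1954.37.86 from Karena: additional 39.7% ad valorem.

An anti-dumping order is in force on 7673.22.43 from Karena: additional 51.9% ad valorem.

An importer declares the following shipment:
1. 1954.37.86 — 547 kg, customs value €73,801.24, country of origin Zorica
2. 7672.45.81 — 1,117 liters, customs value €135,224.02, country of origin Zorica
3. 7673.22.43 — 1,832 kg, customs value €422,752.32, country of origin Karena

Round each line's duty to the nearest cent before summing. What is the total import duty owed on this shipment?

€225,626.36

Line 1 (1954.37.86, Zorica, 547 kg, €73,801.24):
Base rate for 1954.37.86 is 4.5%.
Origin Zorica qualifies under the Pelius–Zorica agreement and 1954.37.86 is covered: preferential rate Free applies instead.
The additional-duty order on 1954.37.86 targets Karena, not Zorica; it does not apply.
Duty = €73,801.24 × 0% = €0.00.
Line 2 (7672.45.81, Zorica, 1,117 liters, €135,224.02):
Base rate for 7672.45.81 is €2.27/liter.
Origin Zorica is the FTA partner but 7672.45.81 is not on the preference list; base rate stands.
Duty = 1,117 × €2.27 = €2,535.59.
Line 3 (7673.22.43, Karena, 1,832 kg, €422,752.32):
Base rate for 7673.22.43 is €2.01/kg.
7673.22.43 has an FTA preferential rate, but origin Karena is not Zorica; base rate stands.
Additional duty on 7673.22.43 from Karena: +51.9% ad valorem. Applied ad valorem rate = 51.9%.
Duty = €422,752.32 × 51.9% + 1,832 × €2.01 = €223,090.77.
Total = €0.00 + €2,535.59 + €223,090.77 = €225,626.36.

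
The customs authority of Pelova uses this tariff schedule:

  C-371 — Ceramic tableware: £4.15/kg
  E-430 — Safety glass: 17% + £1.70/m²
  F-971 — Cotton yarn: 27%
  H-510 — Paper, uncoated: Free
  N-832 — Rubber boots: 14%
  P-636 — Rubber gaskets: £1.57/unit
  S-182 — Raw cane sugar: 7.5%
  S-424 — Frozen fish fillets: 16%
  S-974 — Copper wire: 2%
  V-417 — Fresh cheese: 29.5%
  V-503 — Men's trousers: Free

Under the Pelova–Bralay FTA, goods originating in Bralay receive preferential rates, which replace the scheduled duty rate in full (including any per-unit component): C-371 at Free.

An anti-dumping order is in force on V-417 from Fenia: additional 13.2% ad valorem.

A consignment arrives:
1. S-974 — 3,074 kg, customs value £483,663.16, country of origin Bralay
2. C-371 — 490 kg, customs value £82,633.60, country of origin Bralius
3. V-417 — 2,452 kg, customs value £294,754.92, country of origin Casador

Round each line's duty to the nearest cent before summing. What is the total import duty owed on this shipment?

£98,659.46

Line 1 (S-974, Bralay, 3,074 kg, £483,663.16):
Base rate for S-974 is 2%.
Origin Bralay is the FTA partner but S-974 is not on the preference list; base rate stands.
Duty = £483,663.16 × 2% = £9,673.26.
Line 2 (C-371, Bralius, 490 kg, £82,633.60):
Base rate for C-371 is £4.15/kg.
C-371 has an FTA preferential rate, but origin Bralius is not Bralay; base rate stands.
Duty = 490 × £4.15 = £2,033.50.
Line 3 (V-417, Casador, 2,452 kg, £294,754.92):
Base rate for V-417 is 29.5%.
The additional-duty order on V-417 targets Fenia, not Casador; it does not apply.
Duty = £294,754.92 × 29.5% = £86,952.70.
Total = £9,673.26 + £2,033.50 + £86,952.70 = £98,659.46.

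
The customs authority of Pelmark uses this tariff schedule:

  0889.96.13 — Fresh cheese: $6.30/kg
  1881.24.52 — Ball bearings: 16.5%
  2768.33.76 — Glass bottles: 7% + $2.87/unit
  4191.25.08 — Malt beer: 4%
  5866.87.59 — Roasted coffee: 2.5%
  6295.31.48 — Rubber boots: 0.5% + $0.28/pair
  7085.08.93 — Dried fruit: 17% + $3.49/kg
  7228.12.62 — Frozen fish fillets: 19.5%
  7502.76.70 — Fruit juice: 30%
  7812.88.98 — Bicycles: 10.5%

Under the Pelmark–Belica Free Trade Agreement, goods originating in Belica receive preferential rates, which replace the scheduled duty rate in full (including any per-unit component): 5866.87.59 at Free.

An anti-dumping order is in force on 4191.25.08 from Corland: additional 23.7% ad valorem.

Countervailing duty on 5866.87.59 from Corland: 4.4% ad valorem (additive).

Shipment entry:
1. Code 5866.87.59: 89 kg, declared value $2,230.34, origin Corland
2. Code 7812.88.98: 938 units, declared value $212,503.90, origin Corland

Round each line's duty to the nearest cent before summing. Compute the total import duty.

$22,466.80

Line 1 (5866.87.59, Corland, 89 kg, $2,230.34):
Base rate for 5866.87.59 is 2.5%.
5866.87.59 has an FTA preferential rate, but origin Corland is not Belica; base rate stands.
Additional duty on 5866.87.59 from Corland: +4.4%. Applied ad valorem rate: 2.5% + 4.4% = 6.9%.
Duty = $2,230.34 × 6.9% = $153.89.
Line 2 (7812.88.98, Corland, 938 units, $212,503.90):
Base rate for 7812.88.98 is 10.5%.
Duty = $212,503.90 × 10.5% = $22,312.91.
Total = $153.89 + $22,312.91 = $22,466.80.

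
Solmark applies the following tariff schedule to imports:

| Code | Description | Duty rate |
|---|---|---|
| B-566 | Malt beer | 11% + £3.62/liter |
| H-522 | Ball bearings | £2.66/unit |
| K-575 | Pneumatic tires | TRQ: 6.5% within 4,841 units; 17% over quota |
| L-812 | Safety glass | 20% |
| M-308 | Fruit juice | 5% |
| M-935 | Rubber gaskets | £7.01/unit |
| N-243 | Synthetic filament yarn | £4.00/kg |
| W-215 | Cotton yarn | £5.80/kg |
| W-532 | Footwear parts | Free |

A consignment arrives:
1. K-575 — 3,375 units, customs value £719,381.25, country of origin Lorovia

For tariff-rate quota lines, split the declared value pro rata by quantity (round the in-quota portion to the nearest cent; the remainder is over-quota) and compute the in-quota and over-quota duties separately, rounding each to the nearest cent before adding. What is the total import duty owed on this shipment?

Line 1 (K-575, Lorovia, 3,375 units, £719,381.25):
Code K-575 is under a tariff-rate quota (threshold 4,841 units). Quantity 3,375 units is within the quota, so the in-quota rate 6.5% applies to the full value.
Duty = £719,381.25 × 6.5% = £46,759.78.

£46,759.78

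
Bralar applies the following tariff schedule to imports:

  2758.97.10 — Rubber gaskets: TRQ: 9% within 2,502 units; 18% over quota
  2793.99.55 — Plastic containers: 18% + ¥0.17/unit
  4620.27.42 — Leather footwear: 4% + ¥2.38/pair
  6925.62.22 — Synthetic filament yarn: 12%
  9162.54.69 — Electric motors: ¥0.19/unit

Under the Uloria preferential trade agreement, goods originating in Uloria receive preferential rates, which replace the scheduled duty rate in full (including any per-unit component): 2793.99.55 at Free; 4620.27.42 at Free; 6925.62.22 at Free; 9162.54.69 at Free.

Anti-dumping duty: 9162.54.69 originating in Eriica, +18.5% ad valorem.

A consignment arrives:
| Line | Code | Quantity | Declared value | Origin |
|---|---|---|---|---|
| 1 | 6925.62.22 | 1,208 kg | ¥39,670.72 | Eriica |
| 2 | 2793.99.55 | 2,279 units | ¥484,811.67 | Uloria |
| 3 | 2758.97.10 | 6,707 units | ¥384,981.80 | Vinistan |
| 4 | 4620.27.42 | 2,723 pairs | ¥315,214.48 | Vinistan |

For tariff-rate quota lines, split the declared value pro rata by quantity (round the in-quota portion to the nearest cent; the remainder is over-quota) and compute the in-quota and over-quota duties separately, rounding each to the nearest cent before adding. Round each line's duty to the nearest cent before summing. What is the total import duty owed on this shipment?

¥80,221.20

Line 1 (6925.62.22, Eriica, 1,208 kg, ¥39,670.72):
Base rate for 6925.62.22 is 12%.
6925.62.22 has an FTA preferential rate, but origin Eriica is not Uloria; base rate stands.
Duty = ¥39,670.72 × 12% = ¥4,760.49.
Line 2 (2793.99.55, Uloria, 2,279 units, ¥484,811.67):
Base rate for 2793.99.55 is 18% + ¥0.17/unit.
Origin Uloria qualifies under the Bralar–Uloria agreement and 2793.99.55 is covered: preferential rate Free applies instead.
Duty = ¥484,811.67 × 0% = ¥0.00.
Line 3 (2758.97.10, Vinistan, 6,707 units, ¥384,981.80):
Code 2758.97.10 is under a tariff-rate quota (threshold 2,502 units). In-quota: 2,502 units at 9%; over-quota: 4,205 units at 18%.
Pro-rata value split: in-quota = ¥384,981.80 × 2,502/6,707 = ¥143,614.80; over-quota = ¥384,981.80 − ¥143,614.80 = ¥241,367.00.
In-quota duty = ¥143,614.80 × 9% = ¥12,925.33. Over-quota duty = ¥241,367.00 × 18% = ¥43,446.06.
Line duty = ¥12,925.33 + ¥43,446.06 = ¥56,371.39.
Line 4 (4620.27.42, Vinistan, 2,723 pairs, ¥315,214.48):
Base rate for 4620.27.42 is 4% + ¥2.38/pair.
4620.27.42 has an FTA preferential rate, but origin Vinistan is not Uloria; base rate stands.
Duty = ¥315,214.48 × 4% + 2,723 × ¥2.38 = ¥19,089.32.
Total = ¥4,760.49 + ¥0.00 + ¥56,371.39 + ¥19,089.32 = ¥80,221.20.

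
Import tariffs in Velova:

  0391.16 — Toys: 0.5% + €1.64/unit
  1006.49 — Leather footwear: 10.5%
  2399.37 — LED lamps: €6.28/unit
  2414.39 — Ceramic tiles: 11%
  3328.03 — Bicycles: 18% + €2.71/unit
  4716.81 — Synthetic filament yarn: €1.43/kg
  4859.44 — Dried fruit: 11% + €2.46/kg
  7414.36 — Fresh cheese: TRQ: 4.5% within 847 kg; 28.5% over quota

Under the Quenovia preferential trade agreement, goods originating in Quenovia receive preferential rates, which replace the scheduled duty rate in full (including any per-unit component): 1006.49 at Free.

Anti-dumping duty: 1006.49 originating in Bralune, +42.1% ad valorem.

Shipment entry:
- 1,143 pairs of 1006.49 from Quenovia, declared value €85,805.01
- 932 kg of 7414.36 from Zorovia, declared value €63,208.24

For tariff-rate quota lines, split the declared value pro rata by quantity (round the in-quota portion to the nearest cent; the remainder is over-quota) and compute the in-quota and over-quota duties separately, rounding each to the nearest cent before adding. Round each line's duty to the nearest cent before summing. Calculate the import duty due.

Line 1 (1006.49, Quenovia, 1,143 pairs, €85,805.01):
Base rate for 1006.49 is 10.5%.
Origin Quenovia qualifies under the Velova–Quenovia agreement and 1006.49 is covered: preferential rate Free applies instead.
The additional-duty order on 1006.49 targets Bralune, not Quenovia; it does not apply.
Duty = €85,805.01 × 0% = €0.00.
Line 2 (7414.36, Zorovia, 932 kg, €63,208.24):
Code 7414.36 is under a tariff-rate quota (threshold 847 kg). In-quota: 847 kg at 4.5%; over-quota: 85 kg at 28.5%.
Pro-rata value split: in-quota = €63,208.24 × 847/932 = €57,443.54; over-quota = €63,208.24 − €57,443.54 = €5,764.70.
In-quota duty = €57,443.54 × 4.5% = €2,584.96. Over-quota duty = €5,764.70 × 28.5% = €1,642.94.
Line duty = €2,584.96 + €1,642.94 = €4,227.90.
Total = €0.00 + €4,227.90 = €4,227.90.

€4,227.90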